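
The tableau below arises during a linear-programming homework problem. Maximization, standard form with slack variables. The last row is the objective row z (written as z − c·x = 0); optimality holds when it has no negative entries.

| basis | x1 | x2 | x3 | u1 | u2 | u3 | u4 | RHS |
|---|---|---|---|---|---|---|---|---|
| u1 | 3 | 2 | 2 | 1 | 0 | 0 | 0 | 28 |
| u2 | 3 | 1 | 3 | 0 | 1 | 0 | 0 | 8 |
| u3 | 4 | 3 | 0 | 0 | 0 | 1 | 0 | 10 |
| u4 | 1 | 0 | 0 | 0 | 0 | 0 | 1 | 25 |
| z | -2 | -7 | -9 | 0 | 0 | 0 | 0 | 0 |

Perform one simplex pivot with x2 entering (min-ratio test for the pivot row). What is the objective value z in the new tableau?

70/3

Ratio test on column x2 — row 1: 28/2 = 14; row 2: 8/1 = 8; row 3: 10/3 = 10/3; row 4: entry 0 ≤ 0. Minimum is 10/3 at row 3 (u3 leaves); pivot element 3.
Pivot on row 3; the z-row RHS becomes 0 − (-7)·(10/3) = 70/3.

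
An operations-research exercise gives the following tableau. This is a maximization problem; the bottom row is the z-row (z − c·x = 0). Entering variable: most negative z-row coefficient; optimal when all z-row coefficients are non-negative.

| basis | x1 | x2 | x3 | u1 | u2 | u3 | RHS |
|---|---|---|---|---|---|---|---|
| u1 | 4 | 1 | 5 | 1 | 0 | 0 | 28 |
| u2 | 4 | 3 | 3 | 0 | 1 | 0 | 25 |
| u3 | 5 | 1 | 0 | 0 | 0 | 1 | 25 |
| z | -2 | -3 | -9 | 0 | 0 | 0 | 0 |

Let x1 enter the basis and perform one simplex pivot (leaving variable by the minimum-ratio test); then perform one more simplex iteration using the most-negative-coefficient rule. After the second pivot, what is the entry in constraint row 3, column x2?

1/5

Ratio test on column x1 — row 1: 28/4 = 7; row 2: 25/4 = 25/4; row 3: 25/5 = 5. Minimum is 5 at row 3 (u3 leaves); pivot element 5.
Divide row 3 by 5; eliminate column x1 from the other rows.
Second iteration: most negative z-row entry is -9 in column x3, so x3 enters.
Ratio test on column x3 — row 1: 8/5 = 8/5; row 2: 5/3 = 5/3; row 3: entry 0 ≤ 0. Minimum is 8/5 at row 1 (u1 leaves); pivot element 5.
Divide row 1 by 5; eliminate column x3 from the other rows.
After both pivots, the entry at constraint row 3, column x2 is 1/5.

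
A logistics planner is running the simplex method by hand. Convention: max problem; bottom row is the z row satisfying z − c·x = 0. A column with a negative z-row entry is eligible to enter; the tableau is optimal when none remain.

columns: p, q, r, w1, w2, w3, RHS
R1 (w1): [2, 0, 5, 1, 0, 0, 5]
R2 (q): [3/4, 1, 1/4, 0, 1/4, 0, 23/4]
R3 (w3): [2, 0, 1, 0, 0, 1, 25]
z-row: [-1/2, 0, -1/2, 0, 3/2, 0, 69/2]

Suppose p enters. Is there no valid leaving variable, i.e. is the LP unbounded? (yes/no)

no

Column p has positive entries in row(s) 1, 2, 3, so the ratio test bounds it — not unbounded.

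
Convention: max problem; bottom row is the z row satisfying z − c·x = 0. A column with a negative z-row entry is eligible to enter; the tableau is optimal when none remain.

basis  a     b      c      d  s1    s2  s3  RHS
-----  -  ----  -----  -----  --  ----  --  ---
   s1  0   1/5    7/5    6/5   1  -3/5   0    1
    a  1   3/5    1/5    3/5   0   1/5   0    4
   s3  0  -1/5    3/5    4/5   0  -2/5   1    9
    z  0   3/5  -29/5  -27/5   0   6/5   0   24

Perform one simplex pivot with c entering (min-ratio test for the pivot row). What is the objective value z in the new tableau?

197/7

Ratio test on column c — row 1: 1/(7/5) = 5/7; row 2: 4/(1/5) = 20; row 3: 9/(3/5) = 15. Minimum is 5/7 at row 1 (s1 leaves); pivot element 7/5.
Pivot on row 1; the z-row RHS becomes 24 − (-29/5)·(5/7) = 197/7.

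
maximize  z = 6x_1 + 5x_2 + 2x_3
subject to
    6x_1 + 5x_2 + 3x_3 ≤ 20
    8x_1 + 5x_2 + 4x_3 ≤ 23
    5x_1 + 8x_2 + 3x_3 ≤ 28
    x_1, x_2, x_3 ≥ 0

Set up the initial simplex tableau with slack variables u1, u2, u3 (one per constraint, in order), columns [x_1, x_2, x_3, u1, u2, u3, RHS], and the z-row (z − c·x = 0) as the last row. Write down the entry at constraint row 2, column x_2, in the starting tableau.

Constraint 2 has coefficient 5 on x_2.

5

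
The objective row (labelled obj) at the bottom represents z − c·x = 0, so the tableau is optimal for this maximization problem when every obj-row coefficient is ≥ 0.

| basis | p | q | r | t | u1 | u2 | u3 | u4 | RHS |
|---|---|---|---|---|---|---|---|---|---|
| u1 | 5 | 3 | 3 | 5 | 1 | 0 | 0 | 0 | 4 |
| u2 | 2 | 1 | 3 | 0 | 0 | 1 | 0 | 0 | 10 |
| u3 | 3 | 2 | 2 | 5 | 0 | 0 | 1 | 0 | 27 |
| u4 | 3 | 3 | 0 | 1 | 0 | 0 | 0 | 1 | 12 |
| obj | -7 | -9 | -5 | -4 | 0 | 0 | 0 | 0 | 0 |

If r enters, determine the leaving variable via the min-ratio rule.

Column r entries and ratios — u1: 4/3 = 4/3; u2: 10/3 = 10/3; u3: 27/2 = 27/2; u4: 0 ≤ 0, skip.
Smallest ratio is 4/3 in the row of u1, so u1 leaves.

u1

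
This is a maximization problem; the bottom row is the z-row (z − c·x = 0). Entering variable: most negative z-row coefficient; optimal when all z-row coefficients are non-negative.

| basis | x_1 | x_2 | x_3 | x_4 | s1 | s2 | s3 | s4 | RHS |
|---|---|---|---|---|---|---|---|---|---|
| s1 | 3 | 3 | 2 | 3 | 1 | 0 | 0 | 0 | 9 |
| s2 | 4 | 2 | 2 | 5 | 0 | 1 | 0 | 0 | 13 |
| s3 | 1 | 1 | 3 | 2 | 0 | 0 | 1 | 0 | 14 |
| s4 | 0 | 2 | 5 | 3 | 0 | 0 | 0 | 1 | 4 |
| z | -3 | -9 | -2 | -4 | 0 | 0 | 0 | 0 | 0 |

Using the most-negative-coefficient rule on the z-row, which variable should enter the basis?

Negative z-row entries: x_1: -3, x_2: -9, x_3: -2, x_4: -4.
The most negative is -9 in column x_2, so x_2 enters.

x_2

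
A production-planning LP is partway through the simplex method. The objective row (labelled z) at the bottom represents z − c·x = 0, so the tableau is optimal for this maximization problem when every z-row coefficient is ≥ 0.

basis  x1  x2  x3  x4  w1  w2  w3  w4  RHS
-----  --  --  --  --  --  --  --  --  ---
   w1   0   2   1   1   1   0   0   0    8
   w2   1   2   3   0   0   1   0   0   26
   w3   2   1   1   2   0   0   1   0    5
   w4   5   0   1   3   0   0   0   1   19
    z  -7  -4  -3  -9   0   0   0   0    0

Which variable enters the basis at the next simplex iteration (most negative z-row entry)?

x4

Negative z-row entries: x1: -7, x2: -4, x3: -3, x4: -9.
The most negative is -9 in column x4, so x4 enters.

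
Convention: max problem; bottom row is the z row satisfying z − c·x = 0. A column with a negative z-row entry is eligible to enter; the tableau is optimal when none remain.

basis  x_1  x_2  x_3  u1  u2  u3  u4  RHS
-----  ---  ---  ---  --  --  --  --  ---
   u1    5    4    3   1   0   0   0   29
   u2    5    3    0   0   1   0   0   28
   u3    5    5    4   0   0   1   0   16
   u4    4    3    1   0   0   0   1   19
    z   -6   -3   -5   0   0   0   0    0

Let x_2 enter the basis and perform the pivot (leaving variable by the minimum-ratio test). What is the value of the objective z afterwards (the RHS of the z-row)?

Ratio test on column x_2 — row 1: 29/4 = 29/4; row 2: 28/3 = 28/3; row 3: 16/5 = 16/5; row 4: 19/3 = 19/3. Minimum is 16/5 at row 3 (u3 leaves); pivot element 5.
Pivot on row 3; the z-row RHS becomes 0 − (-3)·(16/5) = 48/5.

48/5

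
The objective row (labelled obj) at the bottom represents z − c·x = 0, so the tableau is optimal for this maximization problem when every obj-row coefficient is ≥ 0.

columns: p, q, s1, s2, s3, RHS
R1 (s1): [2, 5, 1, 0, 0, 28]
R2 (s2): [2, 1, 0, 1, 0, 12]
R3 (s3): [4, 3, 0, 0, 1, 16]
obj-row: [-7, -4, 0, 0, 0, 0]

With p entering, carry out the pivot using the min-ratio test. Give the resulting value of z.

Ratio test on column p — row 1: 28/2 = 14; row 2: 12/2 = 6; row 3: 16/4 = 4. Minimum is 4 at row 3 (s3 leaves); pivot element 4.
Pivot on row 3; the obj-row RHS becomes 0 − (-7)·4 = 28.

28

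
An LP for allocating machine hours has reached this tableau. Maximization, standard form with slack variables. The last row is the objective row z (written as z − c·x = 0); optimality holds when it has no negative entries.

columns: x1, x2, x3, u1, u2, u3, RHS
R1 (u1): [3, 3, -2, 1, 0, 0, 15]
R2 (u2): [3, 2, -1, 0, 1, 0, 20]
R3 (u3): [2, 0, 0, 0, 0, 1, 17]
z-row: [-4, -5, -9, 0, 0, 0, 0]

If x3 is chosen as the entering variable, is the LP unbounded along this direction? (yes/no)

yes

Every constraint-row entry in column x3 is ≤ 0, so increasing x3 is unbounded.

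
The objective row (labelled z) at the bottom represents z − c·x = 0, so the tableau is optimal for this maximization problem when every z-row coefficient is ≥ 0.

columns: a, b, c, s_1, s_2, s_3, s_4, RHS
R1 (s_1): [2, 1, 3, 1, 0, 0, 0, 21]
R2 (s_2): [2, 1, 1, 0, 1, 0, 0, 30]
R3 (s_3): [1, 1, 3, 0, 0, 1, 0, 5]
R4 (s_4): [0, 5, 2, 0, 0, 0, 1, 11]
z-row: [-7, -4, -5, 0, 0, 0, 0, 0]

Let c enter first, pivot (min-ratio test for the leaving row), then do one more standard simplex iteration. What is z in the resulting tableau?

35

Ratio test on column c — row 1: 21/3 = 7; row 2: 30/1 = 30; row 3: 5/3 = 5/3; row 4: 11/2 = 11/2. Minimum is 5/3 at row 3 (s_3 leaves); pivot element 3.
Pivot on row 3; the z-row RHS becomes 0 − (-5)·(5/3) = 25/3.
Next entering variable (most negative z-row entry -16/3): a.
Ratio test on column a — row 1: 16/1 = 16; row 2: (85/3)/(5/3) = 17; row 3: (5/3)/(1/3) = 5; row 4: entry -2/3 ≤ 0. Minimum is 5 at row 3 (c leaves); pivot element 1/3.
After the second pivot the z-row RHS is 25/3 − (-16/3)·5 = 35.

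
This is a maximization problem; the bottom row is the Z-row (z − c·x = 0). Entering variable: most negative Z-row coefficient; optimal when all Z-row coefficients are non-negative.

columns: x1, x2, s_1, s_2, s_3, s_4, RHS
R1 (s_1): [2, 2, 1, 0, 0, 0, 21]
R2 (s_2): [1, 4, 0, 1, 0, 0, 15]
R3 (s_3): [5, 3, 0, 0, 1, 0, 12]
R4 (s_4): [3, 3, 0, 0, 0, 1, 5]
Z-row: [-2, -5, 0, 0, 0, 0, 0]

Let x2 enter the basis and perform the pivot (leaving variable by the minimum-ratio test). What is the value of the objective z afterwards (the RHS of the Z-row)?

25/3

Ratio test on column x2 — row 1: 21/2 = 21/2; row 2: 15/4 = 15/4; row 3: 12/3 = 4; row 4: 5/3 = 5/3. Minimum is 5/3 at row 4 (s_4 leaves); pivot element 3.
Pivot on row 4; the Z-row RHS becomes 0 − (-5)·(5/3) = 25/3.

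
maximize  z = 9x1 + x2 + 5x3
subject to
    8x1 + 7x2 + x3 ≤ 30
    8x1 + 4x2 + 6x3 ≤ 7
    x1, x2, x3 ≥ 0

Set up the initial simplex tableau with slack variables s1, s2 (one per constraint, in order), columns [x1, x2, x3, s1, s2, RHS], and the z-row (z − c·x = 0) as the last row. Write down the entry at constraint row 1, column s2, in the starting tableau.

Slack s2 belongs to constraint 2; its column is the unit vector e_2, so the entry in row 1 is 0.

0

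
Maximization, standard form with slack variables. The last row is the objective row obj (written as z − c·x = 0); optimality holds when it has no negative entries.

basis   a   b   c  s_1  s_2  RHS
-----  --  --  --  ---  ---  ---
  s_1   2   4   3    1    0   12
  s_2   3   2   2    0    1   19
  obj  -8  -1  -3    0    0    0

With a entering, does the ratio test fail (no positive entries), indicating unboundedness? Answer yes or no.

no

Column a has positive entries in row(s) 1, 2, so the ratio test bounds it — not unbounded.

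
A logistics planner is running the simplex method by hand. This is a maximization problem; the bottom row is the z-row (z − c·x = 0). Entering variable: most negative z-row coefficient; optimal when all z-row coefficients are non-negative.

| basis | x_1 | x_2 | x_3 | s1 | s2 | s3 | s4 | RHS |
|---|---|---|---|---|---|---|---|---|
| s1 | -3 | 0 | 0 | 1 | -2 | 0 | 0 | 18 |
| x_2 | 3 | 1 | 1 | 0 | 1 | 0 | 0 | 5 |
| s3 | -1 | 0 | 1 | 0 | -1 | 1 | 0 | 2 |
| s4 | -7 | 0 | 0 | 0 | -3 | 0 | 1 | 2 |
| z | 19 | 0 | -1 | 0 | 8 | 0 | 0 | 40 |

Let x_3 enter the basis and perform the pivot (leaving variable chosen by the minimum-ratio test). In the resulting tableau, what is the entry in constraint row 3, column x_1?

-1

Ratio test on column x_3 — row 1: entry 0 ≤ 0; row 2: 5/1 = 5; row 3: 2/1 = 2; row 4: entry 0 ≤ 0. Minimum is 2 at row 3 (s3 leaves); pivot element 1.
Divide row 3 by 1; eliminate column x_3 from the other rows.
In the new row 3, the x_1 entry is the old entry divided by the pivot: (-1)/1 = -1.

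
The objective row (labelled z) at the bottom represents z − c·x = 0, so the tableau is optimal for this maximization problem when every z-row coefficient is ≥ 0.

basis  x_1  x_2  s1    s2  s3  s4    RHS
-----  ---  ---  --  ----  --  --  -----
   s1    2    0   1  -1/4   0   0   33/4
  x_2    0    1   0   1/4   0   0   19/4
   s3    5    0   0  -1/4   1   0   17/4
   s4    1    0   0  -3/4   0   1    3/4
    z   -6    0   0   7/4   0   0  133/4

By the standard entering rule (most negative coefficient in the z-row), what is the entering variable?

x_1

Negative z-row entries: x_1: -6.
The most negative is -6 in column x_1, so x_1 enters.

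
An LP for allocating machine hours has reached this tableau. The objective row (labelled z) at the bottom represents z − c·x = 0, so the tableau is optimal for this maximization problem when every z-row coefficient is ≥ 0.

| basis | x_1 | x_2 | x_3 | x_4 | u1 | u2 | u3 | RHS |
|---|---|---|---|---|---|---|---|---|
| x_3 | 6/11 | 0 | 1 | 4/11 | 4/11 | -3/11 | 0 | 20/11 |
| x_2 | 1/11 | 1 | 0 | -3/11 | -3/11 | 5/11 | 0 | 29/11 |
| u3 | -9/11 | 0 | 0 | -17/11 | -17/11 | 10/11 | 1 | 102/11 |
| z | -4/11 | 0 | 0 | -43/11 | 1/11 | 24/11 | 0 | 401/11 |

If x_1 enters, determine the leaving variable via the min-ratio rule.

Column x_1 entries and ratios — x_3: (20/11)/(6/11) = 10/3; x_2: (29/11)/(1/11) = 29; u3: -9/11 ≤ 0, skip.
Smallest ratio is 10/3 in the row of x_3, so x_3 leaves.

x_3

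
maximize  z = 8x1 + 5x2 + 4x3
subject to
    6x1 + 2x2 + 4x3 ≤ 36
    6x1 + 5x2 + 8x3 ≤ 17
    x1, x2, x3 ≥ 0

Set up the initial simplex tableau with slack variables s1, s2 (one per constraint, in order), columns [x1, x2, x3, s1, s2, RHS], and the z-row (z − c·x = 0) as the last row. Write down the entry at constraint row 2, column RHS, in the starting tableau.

17

The RHS of constraint 2 is b_2 = 17.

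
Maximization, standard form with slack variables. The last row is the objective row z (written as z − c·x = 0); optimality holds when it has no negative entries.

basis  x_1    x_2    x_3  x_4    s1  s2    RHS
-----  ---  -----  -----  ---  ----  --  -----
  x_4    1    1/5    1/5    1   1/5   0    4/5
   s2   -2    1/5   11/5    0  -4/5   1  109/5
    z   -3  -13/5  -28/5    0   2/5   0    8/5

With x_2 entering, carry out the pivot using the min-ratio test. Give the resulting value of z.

12

Ratio test on column x_2 — row 1: (4/5)/(1/5) = 4; row 2: (109/5)/(1/5) = 109. Minimum is 4 at row 1 (x_4 leaves); pivot element 1/5.
Pivot on row 1; the z-row RHS becomes 8/5 − (-13/5)·4 = 12.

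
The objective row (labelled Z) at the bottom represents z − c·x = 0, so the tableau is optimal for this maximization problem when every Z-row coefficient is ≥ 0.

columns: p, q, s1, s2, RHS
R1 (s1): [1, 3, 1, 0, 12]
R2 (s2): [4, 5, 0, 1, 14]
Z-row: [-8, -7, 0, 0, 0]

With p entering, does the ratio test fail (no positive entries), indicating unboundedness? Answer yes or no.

no

Column p has positive entries in row(s) 1, 2, so the ratio test bounds it — not unbounded.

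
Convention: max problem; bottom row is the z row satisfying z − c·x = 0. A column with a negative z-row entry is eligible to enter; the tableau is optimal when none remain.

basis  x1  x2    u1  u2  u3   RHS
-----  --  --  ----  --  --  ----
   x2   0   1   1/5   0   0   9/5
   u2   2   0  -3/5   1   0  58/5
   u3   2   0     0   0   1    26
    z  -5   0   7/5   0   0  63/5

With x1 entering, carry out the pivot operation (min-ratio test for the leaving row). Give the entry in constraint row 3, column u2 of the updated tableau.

Ratio test on column x1 — row 1: entry 0 ≤ 0; row 2: (58/5)/2 = 29/5; row 3: 26/2 = 13. Minimum is 29/5 at row 2 (u2 leaves); pivot element 2.
Divide row 2 by 2; eliminate column x1 from the other rows.
Row 3 update in column u2: 0 − 2·(1/2) = -1.

-1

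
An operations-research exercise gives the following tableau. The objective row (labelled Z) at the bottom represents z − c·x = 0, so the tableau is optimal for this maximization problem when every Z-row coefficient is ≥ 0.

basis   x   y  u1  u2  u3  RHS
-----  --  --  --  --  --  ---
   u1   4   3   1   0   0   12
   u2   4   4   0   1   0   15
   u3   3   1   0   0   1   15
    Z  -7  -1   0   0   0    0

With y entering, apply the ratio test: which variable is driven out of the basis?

Column y entries and ratios — u1: 12/3 = 4; u2: 15/4 = 15/4; u3: 15/1 = 15.
Smallest ratio is 15/4 in the row of u2, so u2 leaves.

u2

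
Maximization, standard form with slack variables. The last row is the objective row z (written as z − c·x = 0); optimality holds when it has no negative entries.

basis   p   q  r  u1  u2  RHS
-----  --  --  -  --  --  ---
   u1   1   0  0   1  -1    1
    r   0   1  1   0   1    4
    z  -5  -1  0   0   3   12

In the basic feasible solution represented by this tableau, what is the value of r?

r is basic (row 2); its value is the RHS of that row, 4.

4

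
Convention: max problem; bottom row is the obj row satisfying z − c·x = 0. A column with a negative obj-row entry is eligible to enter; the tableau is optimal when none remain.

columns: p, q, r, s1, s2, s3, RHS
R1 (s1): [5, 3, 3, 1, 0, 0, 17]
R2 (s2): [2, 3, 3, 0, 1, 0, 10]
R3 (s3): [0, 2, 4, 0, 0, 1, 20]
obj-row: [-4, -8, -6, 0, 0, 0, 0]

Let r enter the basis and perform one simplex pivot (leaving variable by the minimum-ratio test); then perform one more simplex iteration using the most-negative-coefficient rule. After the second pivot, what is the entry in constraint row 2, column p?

Ratio test on column r — row 1: 17/3 = 17/3; row 2: 10/3 = 10/3; row 3: 20/4 = 5. Minimum is 10/3 at row 2 (s2 leaves); pivot element 3.
Divide row 2 by 3; eliminate column r from the other rows.
Second iteration: most negative obj-row entry is -2 in column q, so q enters.
Ratio test on column q — row 1: entry 0 ≤ 0; row 2: (10/3)/1 = 10/3; row 3: entry -2 ≤ 0. Minimum is 10/3 at row 2 (r leaves); pivot element 1.
Divide row 2 by 1; eliminate column q from the other rows.
After both pivots, the entry at constraint row 2, column p is 2/3.

2/3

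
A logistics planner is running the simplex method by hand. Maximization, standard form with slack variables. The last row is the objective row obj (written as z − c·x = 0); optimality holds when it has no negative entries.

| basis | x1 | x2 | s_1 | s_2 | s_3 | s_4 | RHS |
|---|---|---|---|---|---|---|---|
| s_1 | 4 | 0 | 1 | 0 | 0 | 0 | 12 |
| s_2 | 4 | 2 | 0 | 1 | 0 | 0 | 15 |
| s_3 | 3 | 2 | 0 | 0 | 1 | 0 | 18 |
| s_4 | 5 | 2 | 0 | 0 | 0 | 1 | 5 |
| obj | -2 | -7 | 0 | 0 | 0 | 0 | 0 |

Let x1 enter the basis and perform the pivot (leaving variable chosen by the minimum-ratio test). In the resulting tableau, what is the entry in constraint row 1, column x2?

-8/5

Ratio test on column x1 — row 1: 12/4 = 3; row 2: 15/4 = 15/4; row 3: 18/3 = 6; row 4: 5/5 = 1. Minimum is 1 at row 4 (s_4 leaves); pivot element 5.
Divide row 4 by 5; eliminate column x1 from the other rows.
Row 1 update in column x2: 0 − 4·(2/5) = -8/5.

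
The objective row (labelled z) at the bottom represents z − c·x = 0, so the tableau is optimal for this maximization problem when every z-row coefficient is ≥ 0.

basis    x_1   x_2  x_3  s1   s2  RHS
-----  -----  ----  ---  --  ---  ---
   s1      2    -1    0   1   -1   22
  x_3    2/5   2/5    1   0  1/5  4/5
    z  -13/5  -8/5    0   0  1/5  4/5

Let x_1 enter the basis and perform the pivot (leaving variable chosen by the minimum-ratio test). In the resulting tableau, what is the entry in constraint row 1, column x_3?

Ratio test on column x_1 — row 1: 22/2 = 11; row 2: (4/5)/(2/5) = 2. Minimum is 2 at row 2 (x_3 leaves); pivot element 2/5.
Divide row 2 by 2/5; eliminate column x_1 from the other rows.
Row 1 update in column x_3: 0 − 2·(5/2) = -5.

-5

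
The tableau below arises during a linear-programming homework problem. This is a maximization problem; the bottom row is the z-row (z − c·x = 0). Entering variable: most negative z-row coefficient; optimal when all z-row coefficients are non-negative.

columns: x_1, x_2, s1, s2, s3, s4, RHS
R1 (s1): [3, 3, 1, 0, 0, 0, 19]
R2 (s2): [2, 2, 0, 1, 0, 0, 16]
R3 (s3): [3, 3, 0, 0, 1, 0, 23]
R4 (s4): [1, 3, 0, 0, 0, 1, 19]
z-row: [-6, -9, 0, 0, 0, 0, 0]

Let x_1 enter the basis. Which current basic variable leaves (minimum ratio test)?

s1

Column x_1 entries and ratios — s1: 19/3 = 19/3; s2: 16/2 = 8; s3: 23/3 = 23/3; s4: 19/1 = 19.
Smallest ratio is 19/3 in the row of s1, so s1 leaves.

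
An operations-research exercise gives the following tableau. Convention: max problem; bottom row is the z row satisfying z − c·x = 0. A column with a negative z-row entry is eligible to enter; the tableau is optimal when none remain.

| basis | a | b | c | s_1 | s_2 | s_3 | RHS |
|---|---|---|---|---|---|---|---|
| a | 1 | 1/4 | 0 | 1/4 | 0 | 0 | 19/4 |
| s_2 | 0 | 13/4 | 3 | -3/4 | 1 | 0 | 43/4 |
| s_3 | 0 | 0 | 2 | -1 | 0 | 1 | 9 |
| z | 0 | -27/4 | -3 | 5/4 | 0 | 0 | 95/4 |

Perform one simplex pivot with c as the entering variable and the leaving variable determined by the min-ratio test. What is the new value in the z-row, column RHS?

Ratio test on column c — row 1: entry 0 ≤ 0; row 2: (43/4)/3 = 43/12; row 3: 9/2 = 9/2. Minimum is 43/12 at row 2 (s_2 leaves); pivot element 3.
Divide row 2 by 3; eliminate column c from the other rows.
z-row update in column RHS: 95/4 − (-3)·(43/12) = 69/2.

69/2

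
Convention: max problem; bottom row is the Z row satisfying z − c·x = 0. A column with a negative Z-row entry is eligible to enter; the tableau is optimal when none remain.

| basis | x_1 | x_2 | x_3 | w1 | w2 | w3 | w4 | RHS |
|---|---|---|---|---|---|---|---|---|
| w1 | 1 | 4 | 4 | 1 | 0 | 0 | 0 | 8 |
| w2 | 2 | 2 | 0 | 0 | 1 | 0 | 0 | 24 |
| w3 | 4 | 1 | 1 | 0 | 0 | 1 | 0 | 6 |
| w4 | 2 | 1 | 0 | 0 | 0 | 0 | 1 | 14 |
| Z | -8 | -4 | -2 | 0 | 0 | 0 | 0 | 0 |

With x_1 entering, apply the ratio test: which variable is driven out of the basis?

w3

Column x_1 entries and ratios — w1: 8/1 = 8; w2: 24/2 = 12; w3: 6/4 = 3/2; w4: 14/2 = 7.
Smallest ratio is 3/2 in the row of w3, so w3 leaves.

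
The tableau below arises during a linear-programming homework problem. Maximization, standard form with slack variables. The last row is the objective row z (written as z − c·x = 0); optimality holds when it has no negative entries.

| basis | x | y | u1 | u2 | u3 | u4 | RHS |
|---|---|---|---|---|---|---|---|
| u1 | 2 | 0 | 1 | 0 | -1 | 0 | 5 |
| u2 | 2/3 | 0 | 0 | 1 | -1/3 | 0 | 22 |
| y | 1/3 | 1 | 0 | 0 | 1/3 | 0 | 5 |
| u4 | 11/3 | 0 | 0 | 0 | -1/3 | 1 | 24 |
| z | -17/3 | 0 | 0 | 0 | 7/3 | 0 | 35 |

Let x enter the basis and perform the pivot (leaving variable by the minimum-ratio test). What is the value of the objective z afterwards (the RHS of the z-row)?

Ratio test on column x — row 1: 5/2 = 5/2; row 2: 22/(2/3) = 33; row 3: 5/(1/3) = 15; row 4: 24/(11/3) = 72/11. Minimum is 5/2 at row 1 (u1 leaves); pivot element 2.
Pivot on row 1; the z-row RHS becomes 35 − (-17/3)·(5/2) = 295/6.

295/6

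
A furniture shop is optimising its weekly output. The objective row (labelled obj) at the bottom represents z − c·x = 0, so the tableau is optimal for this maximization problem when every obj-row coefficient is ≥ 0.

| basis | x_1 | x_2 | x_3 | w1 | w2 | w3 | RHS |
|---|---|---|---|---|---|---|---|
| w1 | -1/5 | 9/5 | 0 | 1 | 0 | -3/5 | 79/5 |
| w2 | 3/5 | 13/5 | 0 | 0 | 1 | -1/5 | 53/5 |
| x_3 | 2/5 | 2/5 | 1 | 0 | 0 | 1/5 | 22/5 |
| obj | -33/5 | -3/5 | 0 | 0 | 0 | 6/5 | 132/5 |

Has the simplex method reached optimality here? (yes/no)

no

The obj-row has a negative entry -33/5 in column x_1, so it is not optimal.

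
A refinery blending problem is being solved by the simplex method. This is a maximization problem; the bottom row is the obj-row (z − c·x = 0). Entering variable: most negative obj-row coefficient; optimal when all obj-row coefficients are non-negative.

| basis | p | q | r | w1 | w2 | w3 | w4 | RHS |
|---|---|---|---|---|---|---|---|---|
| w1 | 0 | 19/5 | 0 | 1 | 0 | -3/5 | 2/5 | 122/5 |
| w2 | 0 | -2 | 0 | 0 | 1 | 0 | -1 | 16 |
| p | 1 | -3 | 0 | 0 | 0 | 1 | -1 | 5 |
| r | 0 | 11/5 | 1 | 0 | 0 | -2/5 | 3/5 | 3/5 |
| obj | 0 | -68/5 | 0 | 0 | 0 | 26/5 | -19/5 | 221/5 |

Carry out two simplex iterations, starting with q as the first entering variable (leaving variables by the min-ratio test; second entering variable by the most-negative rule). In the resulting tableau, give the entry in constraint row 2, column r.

Ratio test on column q — row 1: (122/5)/(19/5) = 122/19; row 2: entry -2 ≤ 0; row 3: entry -3 ≤ 0; row 4: (3/5)/(11/5) = 3/11. Minimum is 3/11 at row 4 (r leaves); pivot element 11/5.
Divide row 4 by 11/5; eliminate column q from the other rows.
Second iteration: most negative obj-row entry is -1/11 in column w4, so w4 enters.
Ratio test on column w4 — row 1: entry -7/11 ≤ 0; row 2: entry -5/11 ≤ 0; row 3: entry -2/11 ≤ 0; row 4: (3/11)/(3/11) = 1. Minimum is 1 at row 4 (q leaves); pivot element 3/11.
Divide row 4 by 3/11; eliminate column w4 from the other rows.
After both pivots, the entry at constraint row 2, column r is 5/3.

5/3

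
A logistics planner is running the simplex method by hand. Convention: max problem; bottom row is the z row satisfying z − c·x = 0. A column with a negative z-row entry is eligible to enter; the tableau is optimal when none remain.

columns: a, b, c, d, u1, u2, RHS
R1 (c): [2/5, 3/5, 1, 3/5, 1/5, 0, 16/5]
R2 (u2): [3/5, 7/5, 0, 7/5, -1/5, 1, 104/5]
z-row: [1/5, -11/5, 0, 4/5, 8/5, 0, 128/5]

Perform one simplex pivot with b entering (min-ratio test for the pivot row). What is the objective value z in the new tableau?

Ratio test on column b — row 1: (16/5)/(3/5) = 16/3; row 2: (104/5)/(7/5) = 104/7. Minimum is 16/3 at row 1 (c leaves); pivot element 3/5.
Pivot on row 1; the z-row RHS becomes 128/5 − (-11/5)·(16/3) = 112/3.

112/3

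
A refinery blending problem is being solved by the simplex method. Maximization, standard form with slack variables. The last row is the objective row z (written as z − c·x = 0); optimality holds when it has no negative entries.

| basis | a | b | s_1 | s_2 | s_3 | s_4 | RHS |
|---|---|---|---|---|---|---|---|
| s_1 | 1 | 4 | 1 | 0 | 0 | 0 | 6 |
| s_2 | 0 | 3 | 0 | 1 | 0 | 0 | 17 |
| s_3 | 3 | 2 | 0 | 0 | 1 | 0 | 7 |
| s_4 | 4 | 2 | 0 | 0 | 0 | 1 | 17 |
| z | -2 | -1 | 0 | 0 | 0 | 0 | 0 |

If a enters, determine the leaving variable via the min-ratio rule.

s_3

Column a entries and ratios — s_1: 6/1 = 6; s_2: 0 ≤ 0, skip; s_3: 7/3 = 7/3; s_4: 17/4 = 17/4.
Smallest ratio is 7/3 in the row of s_3, so s_3 leaves.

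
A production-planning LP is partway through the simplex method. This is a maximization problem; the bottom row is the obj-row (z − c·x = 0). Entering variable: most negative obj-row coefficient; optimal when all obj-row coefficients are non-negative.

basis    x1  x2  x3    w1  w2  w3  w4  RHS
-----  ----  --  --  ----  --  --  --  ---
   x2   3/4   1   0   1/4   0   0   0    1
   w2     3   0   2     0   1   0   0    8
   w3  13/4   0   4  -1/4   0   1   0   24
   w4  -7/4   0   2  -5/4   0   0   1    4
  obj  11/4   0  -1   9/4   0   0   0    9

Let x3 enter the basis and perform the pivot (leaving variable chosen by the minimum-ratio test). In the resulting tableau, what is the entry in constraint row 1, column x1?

3/4

Ratio test on column x3 — row 1: entry 0 ≤ 0; row 2: 8/2 = 4; row 3: 24/4 = 6; row 4: 4/2 = 2. Minimum is 2 at row 4 (w4 leaves); pivot element 2.
Divide row 4 by 2; eliminate column x3 from the other rows.
Row 1 update in column x1: 3/4 − 0·(-7/8) = 3/4.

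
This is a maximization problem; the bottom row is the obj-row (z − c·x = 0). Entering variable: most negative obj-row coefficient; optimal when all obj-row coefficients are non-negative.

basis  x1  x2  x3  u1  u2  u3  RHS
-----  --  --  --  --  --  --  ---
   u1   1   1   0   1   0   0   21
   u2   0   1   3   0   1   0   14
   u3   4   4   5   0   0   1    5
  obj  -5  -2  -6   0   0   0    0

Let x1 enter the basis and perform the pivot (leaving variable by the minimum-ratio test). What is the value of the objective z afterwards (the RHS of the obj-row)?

25/4

Ratio test on column x1 — row 1: 21/1 = 21; row 2: entry 0 ≤ 0; row 3: 5/4 = 5/4. Minimum is 5/4 at row 3 (u3 leaves); pivot element 4.
Pivot on row 3; the obj-row RHS becomes 0 − (-5)·(5/4) = 25/4.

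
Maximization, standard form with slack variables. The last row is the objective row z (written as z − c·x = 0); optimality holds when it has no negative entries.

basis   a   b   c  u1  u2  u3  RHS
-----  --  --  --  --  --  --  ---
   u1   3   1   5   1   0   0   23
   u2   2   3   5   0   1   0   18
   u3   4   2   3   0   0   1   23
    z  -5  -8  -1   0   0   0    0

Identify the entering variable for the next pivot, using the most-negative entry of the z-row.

Negative z-row entries: a: -5, b: -8, c: -1.
The most negative is -8 in column b, so b enters.

b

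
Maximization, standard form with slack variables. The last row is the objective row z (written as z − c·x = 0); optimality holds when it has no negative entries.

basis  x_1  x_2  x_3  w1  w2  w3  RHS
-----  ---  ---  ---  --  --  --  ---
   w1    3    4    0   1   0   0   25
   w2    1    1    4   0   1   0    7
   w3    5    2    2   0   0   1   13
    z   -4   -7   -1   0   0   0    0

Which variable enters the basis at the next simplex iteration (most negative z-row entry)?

Negative z-row entries: x_1: -4, x_2: -7, x_3: -1.
The most negative is -7 in column x_2, so x_2 enters.

x_2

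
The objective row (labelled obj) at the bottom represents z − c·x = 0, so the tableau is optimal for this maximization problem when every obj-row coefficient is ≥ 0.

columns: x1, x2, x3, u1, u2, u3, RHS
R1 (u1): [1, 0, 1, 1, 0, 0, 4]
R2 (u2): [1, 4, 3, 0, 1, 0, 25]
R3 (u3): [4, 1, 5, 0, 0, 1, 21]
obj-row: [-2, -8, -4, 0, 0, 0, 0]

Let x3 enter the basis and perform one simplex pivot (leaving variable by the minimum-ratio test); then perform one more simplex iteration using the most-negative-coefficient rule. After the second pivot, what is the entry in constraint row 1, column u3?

Ratio test on column x3 — row 1: 4/1 = 4; row 2: 25/3 = 25/3; row 3: 21/5 = 21/5. Minimum is 4 at row 1 (u1 leaves); pivot element 1.
Divide row 1 by 1; eliminate column x3 from the other rows.
Second iteration: most negative obj-row entry is -8 in column x2, so x2 enters.
Ratio test on column x2 — row 1: entry 0 ≤ 0; row 2: 13/4 = 13/4; row 3: 1/1 = 1. Minimum is 1 at row 3 (u3 leaves); pivot element 1.
Divide row 3 by 1; eliminate column x2 from the other rows.
After both pivots, the entry at constraint row 1, column u3 is 0.

0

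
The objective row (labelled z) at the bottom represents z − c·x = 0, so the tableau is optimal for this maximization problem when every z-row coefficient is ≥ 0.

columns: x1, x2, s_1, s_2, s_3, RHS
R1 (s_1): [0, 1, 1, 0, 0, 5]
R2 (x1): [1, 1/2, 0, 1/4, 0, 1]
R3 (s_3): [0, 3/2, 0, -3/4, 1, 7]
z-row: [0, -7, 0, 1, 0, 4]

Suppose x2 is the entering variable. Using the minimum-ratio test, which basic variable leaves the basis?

x1

Column x2 entries and ratios — s_1: 5/1 = 5; x1: 1/(1/2) = 2; s_3: 7/(3/2) = 14/3.
Smallest ratio is 2 in the row of x1, so x1 leaves.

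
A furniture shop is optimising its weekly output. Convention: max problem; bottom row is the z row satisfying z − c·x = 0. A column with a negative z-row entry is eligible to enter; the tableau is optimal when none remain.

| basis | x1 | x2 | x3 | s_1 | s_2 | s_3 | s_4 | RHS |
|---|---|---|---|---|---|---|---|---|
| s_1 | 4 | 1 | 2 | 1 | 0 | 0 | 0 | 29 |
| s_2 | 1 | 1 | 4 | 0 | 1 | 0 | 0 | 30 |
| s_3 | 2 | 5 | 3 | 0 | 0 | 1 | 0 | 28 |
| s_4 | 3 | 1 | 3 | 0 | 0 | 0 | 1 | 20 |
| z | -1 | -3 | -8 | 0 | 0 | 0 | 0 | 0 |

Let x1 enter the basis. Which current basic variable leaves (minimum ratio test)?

Column x1 entries and ratios — s_1: 29/4 = 29/4; s_2: 30/1 = 30; s_3: 28/2 = 14; s_4: 20/3 = 20/3.
Smallest ratio is 20/3 in the row of s_4, so s_4 leaves.

s_4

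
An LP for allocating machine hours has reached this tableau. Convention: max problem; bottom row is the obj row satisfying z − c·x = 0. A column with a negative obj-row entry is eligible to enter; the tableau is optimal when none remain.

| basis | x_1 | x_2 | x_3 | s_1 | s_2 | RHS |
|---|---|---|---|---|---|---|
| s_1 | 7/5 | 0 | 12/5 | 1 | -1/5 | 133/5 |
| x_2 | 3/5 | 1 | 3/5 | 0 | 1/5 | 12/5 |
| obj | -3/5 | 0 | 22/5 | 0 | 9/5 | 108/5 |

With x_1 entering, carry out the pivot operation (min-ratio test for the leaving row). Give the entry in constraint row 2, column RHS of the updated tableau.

4

Ratio test on column x_1 — row 1: (133/5)/(7/5) = 19; row 2: (12/5)/(3/5) = 4. Minimum is 4 at row 2 (x_2 leaves); pivot element 3/5.
Divide row 2 by 3/5; eliminate column x_1 from the other rows.
In the new row 2, the RHS entry is the old entry divided by the pivot: (12/5)/(3/5) = 4.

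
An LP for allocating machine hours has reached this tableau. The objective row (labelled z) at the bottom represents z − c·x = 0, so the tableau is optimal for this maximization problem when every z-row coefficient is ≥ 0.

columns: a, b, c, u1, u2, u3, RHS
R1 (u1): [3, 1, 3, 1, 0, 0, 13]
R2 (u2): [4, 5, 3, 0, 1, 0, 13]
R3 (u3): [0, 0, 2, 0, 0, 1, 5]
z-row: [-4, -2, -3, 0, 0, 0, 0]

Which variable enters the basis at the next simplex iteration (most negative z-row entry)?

a

Negative z-row entries: a: -4, b: -2, c: -3.
The most negative is -4 in column a, so a enters.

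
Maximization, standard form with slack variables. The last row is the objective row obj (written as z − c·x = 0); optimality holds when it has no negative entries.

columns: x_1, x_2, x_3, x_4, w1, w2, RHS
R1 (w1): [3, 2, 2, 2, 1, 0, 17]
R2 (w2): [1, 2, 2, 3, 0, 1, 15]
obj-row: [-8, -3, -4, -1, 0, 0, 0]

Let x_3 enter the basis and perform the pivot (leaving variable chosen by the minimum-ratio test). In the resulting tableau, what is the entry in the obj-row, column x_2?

1

Ratio test on column x_3 — row 1: 17/2 = 17/2; row 2: 15/2 = 15/2. Minimum is 15/2 at row 2 (w2 leaves); pivot element 2.
Divide row 2 by 2; eliminate column x_3 from the other rows.
obj-row update in column x_2: -3 − (-4)·1 = 1.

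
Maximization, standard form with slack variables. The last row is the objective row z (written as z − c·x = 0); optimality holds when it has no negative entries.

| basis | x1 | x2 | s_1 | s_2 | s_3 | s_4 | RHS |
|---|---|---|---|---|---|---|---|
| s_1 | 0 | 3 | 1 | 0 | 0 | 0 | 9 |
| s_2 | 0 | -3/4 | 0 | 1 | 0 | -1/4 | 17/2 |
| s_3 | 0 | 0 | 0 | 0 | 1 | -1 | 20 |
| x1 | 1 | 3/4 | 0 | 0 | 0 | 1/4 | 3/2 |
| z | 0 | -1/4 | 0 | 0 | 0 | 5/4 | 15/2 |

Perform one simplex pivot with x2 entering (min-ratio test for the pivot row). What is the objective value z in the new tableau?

8

Ratio test on column x2 — row 1: 9/3 = 3; row 2: entry -3/4 ≤ 0; row 3: entry 0 ≤ 0; row 4: (3/2)/(3/4) = 2. Minimum is 2 at row 4 (x1 leaves); pivot element 3/4.
Pivot on row 4; the z-row RHS becomes 15/2 − (-1/4)·2 = 8.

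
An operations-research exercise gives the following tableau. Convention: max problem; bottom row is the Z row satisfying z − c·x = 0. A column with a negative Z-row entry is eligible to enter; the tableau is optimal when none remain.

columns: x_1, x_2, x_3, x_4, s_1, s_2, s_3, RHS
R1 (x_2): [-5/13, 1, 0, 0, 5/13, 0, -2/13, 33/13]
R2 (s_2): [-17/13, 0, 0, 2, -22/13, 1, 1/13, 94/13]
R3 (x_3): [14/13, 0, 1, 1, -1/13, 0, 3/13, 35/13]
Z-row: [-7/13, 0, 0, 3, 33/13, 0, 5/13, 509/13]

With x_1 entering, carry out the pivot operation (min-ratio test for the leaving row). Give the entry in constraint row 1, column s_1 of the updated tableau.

Ratio test on column x_1 — row 1: entry -5/13 ≤ 0; row 2: entry -17/13 ≤ 0; row 3: (35/13)/(14/13) = 5/2. Minimum is 5/2 at row 3 (x_3 leaves); pivot element 14/13.
Divide row 3 by 14/13; eliminate column x_1 from the other rows.
Row 1 update in column s_1: 5/13 − (-5/13)·(-1/14) = 5/14.

5/14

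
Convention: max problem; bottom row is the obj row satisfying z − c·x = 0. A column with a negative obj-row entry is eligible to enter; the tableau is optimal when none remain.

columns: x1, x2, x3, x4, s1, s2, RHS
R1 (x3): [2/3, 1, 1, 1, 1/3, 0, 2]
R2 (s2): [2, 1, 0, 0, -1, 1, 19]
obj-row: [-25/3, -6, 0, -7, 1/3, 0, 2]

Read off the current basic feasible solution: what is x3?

2

x3 is basic (row 1); its value is the RHS of that row, 2.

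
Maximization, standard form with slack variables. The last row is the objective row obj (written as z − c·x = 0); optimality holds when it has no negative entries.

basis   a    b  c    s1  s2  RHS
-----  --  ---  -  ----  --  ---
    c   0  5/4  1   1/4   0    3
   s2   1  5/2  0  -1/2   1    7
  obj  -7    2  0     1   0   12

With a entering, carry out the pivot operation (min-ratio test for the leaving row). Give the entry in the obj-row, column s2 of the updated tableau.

Ratio test on column a — row 1: entry 0 ≤ 0; row 2: 7/1 = 7. Minimum is 7 at row 2 (s2 leaves); pivot element 1.
Divide row 2 by 1; eliminate column a from the other rows.
obj-row update in column s2: 0 − (-7)·1 = 7.

7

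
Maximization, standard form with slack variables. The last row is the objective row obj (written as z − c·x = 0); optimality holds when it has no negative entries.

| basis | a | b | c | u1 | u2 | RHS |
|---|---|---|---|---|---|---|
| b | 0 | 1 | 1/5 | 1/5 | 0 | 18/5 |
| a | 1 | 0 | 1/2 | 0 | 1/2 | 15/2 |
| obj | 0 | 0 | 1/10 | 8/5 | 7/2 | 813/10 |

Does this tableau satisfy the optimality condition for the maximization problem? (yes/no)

Every obj-row coefficient is ≥ 0, so the tableau is optimal.

yes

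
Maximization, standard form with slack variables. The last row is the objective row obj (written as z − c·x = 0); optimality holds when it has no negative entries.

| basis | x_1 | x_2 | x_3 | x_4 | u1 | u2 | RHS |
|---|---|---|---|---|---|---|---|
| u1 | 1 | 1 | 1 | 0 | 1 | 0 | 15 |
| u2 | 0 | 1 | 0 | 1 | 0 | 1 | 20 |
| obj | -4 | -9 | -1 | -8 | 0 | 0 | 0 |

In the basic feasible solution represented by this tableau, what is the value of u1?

15

u1 is basic (row 1); its value is the RHS of that row, 15.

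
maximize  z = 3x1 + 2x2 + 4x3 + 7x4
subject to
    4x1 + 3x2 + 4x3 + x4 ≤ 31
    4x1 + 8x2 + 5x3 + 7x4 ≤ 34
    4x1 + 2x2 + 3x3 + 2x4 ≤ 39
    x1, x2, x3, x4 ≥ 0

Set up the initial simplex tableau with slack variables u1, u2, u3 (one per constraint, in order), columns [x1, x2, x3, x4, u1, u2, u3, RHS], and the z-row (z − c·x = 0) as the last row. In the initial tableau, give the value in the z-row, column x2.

-2

The z-row carries the negated objective coefficients: the x2 entry is -2.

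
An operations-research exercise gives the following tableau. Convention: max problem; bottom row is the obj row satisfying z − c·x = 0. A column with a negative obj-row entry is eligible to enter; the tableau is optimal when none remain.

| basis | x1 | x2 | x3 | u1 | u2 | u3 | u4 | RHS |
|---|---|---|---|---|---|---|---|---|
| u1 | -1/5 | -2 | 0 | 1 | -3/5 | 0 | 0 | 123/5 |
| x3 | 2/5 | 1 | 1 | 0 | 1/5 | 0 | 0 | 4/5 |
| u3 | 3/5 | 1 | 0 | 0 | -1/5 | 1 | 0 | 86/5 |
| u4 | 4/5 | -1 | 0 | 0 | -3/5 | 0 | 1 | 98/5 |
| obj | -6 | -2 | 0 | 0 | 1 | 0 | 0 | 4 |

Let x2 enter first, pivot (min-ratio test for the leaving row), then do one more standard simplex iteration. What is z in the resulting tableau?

16

Ratio test on column x2 — row 1: entry -2 ≤ 0; row 2: (4/5)/1 = 4/5; row 3: (86/5)/1 = 86/5; row 4: entry -1 ≤ 0. Minimum is 4/5 at row 2 (x3 leaves); pivot element 1.
Pivot on row 2; the obj-row RHS becomes 4 − (-2)·(4/5) = 28/5.
Next entering variable (most negative obj-row entry -26/5): x1.
Ratio test on column x1 — row 1: (131/5)/(3/5) = 131/3; row 2: (4/5)/(2/5) = 2; row 3: (82/5)/(1/5) = 82; row 4: (102/5)/(6/5) = 17. Minimum is 2 at row 2 (x2 leaves); pivot element 2/5.
After the second pivot the obj-row RHS is 28/5 − (-26/5)·2 = 16.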